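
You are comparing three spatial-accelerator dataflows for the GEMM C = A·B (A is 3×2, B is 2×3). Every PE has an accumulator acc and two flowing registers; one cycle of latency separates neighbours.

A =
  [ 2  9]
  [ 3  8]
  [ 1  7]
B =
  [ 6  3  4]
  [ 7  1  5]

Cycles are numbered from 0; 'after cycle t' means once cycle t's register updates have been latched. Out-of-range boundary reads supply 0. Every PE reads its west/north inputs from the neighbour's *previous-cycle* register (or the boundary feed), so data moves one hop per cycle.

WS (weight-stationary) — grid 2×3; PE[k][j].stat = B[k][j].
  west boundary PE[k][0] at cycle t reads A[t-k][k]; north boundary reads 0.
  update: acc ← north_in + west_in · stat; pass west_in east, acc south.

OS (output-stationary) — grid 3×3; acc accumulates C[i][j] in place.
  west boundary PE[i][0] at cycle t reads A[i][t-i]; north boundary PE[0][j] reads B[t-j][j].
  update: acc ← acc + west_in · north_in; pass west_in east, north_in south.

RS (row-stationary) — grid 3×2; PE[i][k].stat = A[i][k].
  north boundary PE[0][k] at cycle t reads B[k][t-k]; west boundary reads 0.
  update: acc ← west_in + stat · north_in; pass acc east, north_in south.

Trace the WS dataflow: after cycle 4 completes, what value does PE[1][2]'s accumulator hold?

WS on a 2×3 grid — tracing PE[1][2] and its feeders:
  @0  [0,2]  acc 0  |  →0  ↓0
  @0  [1,1]  acc 0  |  →0  ↓0
  @0  [1,2]  acc 0  |  →0  ↓0
  @1  [0,2]  acc 0  |  →0  ↓0
  @1  [1,1]  acc 0  |  →0  ↓0
  @1  [1,2]  acc 0  |  →0  ↓0
  @2  [0,2]  acc 8  |  →2  ↓8
  @2  [1,1]  acc 15  |  →9  ↓15
  @2  [1,2]  acc 0  |  →0  ↓0
  @3  [0,2]  acc 12  |  →3  ↓12
  @3  [1,1]  acc 17  |  →8  ↓17
  @3  [1,2]  acc 53  |  →9  ↓53
  @4  [0,2]  acc 4  |  →1  ↓4
  @4  [1,1]  acc 10  |  →7  ↓10
  @4  [1,2]  acc 52  |  →8  ↓52

PE[1][2].acc = 52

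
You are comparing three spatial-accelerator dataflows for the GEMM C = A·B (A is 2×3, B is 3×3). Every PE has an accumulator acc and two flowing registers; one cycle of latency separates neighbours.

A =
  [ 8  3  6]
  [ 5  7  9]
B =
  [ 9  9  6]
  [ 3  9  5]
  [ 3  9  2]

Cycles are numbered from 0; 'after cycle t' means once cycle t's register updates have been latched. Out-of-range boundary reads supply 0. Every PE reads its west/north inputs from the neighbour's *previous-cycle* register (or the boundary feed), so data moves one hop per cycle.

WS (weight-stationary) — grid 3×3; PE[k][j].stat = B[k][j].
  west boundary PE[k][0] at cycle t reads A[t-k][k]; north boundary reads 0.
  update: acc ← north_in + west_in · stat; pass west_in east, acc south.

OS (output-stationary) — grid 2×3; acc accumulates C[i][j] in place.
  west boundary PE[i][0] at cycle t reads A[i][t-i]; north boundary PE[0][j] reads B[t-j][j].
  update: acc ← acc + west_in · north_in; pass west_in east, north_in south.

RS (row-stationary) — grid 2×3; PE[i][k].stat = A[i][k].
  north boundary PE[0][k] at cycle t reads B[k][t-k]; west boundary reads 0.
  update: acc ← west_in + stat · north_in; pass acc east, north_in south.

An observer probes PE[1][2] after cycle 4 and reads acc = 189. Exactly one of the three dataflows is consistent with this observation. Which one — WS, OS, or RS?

WS (3×3 grid), PE[1][2]:
  t=0 PE[1][2]: acc=0 h=0 v=0
  t=1 PE[1][2]: acc=0 h=0 v=0
  t=2 PE[1][2]: acc=0 h=0 v=0
  t=3 PE[1][2]: acc=63 h=3 v=63
  t=4 PE[1][2]: acc=65 h=7 v=65
OS (2×3 grid), PE[1][2]:
  t=0 PE[1][2]: acc=0 h=0 v=0
  t=1 PE[1][2]: acc=0 h=0 v=0
  t=2 PE[1][2]: acc=0 h=0 v=0
  t=3 PE[1][2]: acc=30 h=5 v=6
  t=4 PE[1][2]: acc=65 h=7 v=5
RS (2×3 grid), PE[1][2]:
  t=0 PE[1][2]: acc=0 h=0 v=0
  t=1 PE[1][2]: acc=0 h=0 v=0
  t=2 PE[1][2]: acc=0 h=0 v=0
  t=3 PE[1][2]: acc=93 h=93 v=3
  t=4 PE[1][2]: acc=189 h=189 v=9

dataflow = RS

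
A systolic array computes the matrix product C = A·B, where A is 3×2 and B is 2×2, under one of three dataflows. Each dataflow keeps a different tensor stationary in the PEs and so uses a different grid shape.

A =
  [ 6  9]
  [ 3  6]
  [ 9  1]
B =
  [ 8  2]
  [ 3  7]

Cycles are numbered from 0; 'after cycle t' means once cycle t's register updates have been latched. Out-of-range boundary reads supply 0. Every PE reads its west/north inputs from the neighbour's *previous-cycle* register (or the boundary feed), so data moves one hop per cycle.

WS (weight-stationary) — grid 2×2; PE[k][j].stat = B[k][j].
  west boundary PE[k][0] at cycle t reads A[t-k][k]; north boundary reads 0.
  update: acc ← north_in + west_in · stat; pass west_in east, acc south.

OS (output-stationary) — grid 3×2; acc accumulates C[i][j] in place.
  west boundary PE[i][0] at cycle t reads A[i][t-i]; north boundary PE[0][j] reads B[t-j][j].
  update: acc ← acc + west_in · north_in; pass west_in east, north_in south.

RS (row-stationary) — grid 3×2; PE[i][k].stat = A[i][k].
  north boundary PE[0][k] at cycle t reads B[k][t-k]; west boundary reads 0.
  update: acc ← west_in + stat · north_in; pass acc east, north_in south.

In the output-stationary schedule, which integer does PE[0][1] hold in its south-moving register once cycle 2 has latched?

OS on a 3×2 grid — tracing PE[0][1] and its feeders:
  0: (0,0).acc=48  regs=<6,8>
  0: (0,1).acc=0  regs=<0,0>
  1: (0,0).acc=75  regs=<9,3>
  1: (0,1).acc=12  regs=<6,2>
  2: (0,0).acc=75  regs=<0,0>
  2: (0,1).acc=75  regs=<9,7>

register = 7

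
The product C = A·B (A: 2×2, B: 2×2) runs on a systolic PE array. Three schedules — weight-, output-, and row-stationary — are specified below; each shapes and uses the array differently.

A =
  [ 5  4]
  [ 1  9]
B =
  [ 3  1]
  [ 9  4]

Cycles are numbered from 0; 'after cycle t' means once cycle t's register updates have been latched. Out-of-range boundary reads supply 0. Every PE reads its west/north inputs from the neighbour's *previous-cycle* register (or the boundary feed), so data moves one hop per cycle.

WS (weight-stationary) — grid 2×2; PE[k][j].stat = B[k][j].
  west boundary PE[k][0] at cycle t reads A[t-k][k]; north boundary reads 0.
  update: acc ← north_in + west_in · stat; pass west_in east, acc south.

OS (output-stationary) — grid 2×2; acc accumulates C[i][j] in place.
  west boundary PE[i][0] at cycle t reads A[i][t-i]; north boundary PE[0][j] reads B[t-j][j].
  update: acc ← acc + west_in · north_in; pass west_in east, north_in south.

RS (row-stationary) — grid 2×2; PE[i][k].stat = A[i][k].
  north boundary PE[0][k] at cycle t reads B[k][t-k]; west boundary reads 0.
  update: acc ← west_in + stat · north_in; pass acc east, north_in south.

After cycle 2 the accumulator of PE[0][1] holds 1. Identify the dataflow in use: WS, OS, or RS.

dataflow = WS

WS (2×2 grid), PE[0][1]:
  cycle 0: PE[0][1] → acc 0, east 0, south 0
  cycle 1: PE[0][1] → acc 5, east 5, south 5
  cycle 2: PE[0][1] → acc 1, east 1, south 1
OS (2×2 grid), PE[0][1]:
  cycle 0: PE[0][1] → acc 0, east 0, south 0
  cycle 1: PE[0][1] → acc 5, east 5, south 1
  cycle 2: PE[0][1] → acc 21, east 4, south 4
RS (2×2 grid), PE[0][1]:
  cycle 0: PE[0][1] → acc 0, east 0, south 0
  cycle 1: PE[0][1] → acc 51, east 51, south 9
  cycle 2: PE[0][1] → acc 21, east 21, south 4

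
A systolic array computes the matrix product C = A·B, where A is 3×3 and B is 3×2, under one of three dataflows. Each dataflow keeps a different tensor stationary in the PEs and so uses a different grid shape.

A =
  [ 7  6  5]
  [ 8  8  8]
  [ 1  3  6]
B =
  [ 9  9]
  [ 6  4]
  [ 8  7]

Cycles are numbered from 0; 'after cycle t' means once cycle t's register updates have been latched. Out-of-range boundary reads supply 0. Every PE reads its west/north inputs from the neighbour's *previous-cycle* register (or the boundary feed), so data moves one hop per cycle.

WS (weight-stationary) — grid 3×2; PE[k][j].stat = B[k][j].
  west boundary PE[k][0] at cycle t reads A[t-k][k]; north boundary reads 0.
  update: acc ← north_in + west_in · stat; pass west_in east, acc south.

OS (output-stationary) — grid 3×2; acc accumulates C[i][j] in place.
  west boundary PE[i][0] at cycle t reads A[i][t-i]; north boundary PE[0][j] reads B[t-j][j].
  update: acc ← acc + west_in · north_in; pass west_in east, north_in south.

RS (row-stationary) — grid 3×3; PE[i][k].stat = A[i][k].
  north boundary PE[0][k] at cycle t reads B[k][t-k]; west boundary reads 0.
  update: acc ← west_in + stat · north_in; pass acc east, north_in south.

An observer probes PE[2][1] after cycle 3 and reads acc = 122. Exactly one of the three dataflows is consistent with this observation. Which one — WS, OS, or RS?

WS [3×2] PE[2][1] across cycles:
  cycle 0: PE[2][1] → acc 0, east 0, south 0
  cycle 1: PE[2][1] → acc 0, east 0, south 0
  cycle 2: PE[2][1] → acc 0, east 0, south 0
  cycle 3: PE[2][1] → acc 122, east 5, south 122
OS [3×2] PE[2][1] across cycles:
  cycle 0: PE[2][1] → acc 0, east 0, south 0
  cycle 1: PE[2][1] → acc 0, east 0, south 0
  cycle 2: PE[2][1] → acc 0, east 0, south 0
  cycle 3: PE[2][1] → acc 9, east 1, south 9
RS [3×3] PE[2][1] across cycles:
  cycle 0: PE[2][1] → acc 0, east 0, south 0
  cycle 1: PE[2][1] → acc 0, east 0, south 0
  cycle 2: PE[2][1] → acc 0, east 0, south 0
  cycle 3: PE[2][1] → acc 27, east 27, south 6

dataflow = WS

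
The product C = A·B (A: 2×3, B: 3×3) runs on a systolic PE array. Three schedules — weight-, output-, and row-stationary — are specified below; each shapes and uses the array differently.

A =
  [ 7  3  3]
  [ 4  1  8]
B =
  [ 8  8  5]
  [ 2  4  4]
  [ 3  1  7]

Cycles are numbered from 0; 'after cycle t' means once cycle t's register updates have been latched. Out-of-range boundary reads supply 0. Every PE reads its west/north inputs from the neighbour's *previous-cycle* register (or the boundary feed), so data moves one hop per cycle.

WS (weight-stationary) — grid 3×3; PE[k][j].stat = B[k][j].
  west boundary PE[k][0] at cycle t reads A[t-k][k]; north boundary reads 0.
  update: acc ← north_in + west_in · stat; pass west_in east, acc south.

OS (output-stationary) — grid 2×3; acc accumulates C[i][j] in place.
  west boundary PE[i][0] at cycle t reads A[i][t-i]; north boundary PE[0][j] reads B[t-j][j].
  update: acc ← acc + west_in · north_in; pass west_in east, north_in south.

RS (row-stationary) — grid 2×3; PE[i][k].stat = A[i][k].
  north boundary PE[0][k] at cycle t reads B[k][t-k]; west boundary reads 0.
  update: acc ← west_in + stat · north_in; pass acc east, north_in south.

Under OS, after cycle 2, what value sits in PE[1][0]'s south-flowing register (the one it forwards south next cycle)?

register = 2

OS on a 2×3 grid — tracing PE[1][0] and its feeders:
  @0  [0,0]  acc 56  |  →7  ↓8
  @0  [1,0]  acc 0  |  →0  ↓0
  @1  [0,0]  acc 62  |  →3  ↓2
  @1  [1,0]  acc 32  |  →4  ↓8
  @2  [0,0]  acc 71  |  →3  ↓3
  @2  [1,0]  acc 34  |  →1  ↓2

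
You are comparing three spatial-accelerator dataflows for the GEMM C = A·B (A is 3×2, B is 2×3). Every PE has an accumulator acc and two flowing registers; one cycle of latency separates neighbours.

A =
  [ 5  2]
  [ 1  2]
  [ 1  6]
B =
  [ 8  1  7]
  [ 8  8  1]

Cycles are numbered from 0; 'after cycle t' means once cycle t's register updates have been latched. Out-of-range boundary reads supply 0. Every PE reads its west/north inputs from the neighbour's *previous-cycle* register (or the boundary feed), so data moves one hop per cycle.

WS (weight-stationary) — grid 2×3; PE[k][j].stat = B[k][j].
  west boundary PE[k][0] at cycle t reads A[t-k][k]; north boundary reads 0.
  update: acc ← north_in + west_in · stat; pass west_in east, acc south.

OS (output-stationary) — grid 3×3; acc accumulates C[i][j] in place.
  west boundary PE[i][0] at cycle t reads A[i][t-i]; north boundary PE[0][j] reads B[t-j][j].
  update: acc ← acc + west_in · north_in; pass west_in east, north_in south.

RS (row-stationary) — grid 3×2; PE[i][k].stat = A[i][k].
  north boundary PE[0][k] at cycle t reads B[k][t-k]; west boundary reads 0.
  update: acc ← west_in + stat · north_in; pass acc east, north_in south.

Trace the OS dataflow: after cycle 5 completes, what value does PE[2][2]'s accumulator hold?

Tracing OS — 3×3 array, target PE[2][2]:
  cycle 0: PE[1][2] → acc 0, east 0, south 0
  cycle 0: PE[2][1] → acc 0, east 0, south 0
  cycle 0: PE[2][2] → acc 0, east 0, south 0
  cycle 1: PE[1][2] → acc 0, east 0, south 0
  cycle 1: PE[2][1] → acc 0, east 0, south 0
  cycle 1: PE[2][2] → acc 0, east 0, south 0
  cycle 2: PE[1][2] → acc 0, east 0, south 0
  cycle 2: PE[2][1] → acc 0, east 0, south 0
  cycle 2: PE[2][2] → acc 0, east 0, south 0
  cycle 3: PE[1][2] → acc 7, east 1, south 7
  cycle 3: PE[2][1] → acc 1, east 1, south 1
  cycle 3: PE[2][2] → acc 0, east 0, south 0
  cycle 4: PE[1][2] → acc 9, east 2, south 1
  cycle 4: PE[2][1] → acc 49, east 6, south 8
  cycle 4: PE[2][2] → acc 7, east 1, south 7
  cycle 5: PE[1][2] → acc 9, east 0, south 0
  cycle 5: PE[2][1] → acc 49, east 0, south 0
  cycle 5: PE[2][2] → acc 13, east 6, south 1

PE[2][2].acc = 13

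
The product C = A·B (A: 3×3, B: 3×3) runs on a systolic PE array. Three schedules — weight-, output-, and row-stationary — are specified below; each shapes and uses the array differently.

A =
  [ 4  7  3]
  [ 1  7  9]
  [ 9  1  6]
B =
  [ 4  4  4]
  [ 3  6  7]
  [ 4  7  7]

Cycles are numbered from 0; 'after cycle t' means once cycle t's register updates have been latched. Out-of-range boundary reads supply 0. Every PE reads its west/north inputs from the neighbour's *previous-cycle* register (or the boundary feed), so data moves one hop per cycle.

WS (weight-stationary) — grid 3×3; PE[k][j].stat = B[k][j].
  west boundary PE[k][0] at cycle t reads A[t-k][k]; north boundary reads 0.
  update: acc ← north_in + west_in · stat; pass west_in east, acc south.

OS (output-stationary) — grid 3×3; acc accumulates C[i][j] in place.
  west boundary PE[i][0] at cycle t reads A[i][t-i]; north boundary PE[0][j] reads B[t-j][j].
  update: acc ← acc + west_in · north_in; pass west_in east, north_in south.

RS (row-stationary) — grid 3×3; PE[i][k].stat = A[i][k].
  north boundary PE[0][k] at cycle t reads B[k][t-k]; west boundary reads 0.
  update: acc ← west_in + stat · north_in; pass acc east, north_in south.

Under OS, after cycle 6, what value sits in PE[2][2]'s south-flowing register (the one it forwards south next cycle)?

register = 7

OS 3×3: PE[2][2] cycle-by-cycle (with neighbour feeds):
  0: (1,2).acc=0  regs=<0,0>
  0: (2,1).acc=0  regs=<0,0>
  0: (2,2).acc=0  regs=<0,0>
  1: (1,2).acc=0  regs=<0,0>
  1: (2,1).acc=0  regs=<0,0>
  1: (2,2).acc=0  regs=<0,0>
  2: (1,2).acc=0  regs=<0,0>
  2: (2,1).acc=0  regs=<0,0>
  2: (2,2).acc=0  regs=<0,0>
  3: (1,2).acc=4  regs=<1,4>
  3: (2,1).acc=36  regs=<9,4>
  3: (2,2).acc=0  regs=<0,0>
  4: (1,2).acc=53  regs=<7,7>
  4: (2,1).acc=42  regs=<1,6>
  4: (2,2).acc=36  regs=<9,4>
  5: (1,2).acc=116  regs=<9,7>
  5: (2,1).acc=84  regs=<6,7>
  5: (2,2).acc=43  regs=<1,7>
  6: (1,2).acc=116  regs=<0,0>
  6: (2,1).acc=84  regs=<0,0>
  6: (2,2).acc=85  regs=<6,7>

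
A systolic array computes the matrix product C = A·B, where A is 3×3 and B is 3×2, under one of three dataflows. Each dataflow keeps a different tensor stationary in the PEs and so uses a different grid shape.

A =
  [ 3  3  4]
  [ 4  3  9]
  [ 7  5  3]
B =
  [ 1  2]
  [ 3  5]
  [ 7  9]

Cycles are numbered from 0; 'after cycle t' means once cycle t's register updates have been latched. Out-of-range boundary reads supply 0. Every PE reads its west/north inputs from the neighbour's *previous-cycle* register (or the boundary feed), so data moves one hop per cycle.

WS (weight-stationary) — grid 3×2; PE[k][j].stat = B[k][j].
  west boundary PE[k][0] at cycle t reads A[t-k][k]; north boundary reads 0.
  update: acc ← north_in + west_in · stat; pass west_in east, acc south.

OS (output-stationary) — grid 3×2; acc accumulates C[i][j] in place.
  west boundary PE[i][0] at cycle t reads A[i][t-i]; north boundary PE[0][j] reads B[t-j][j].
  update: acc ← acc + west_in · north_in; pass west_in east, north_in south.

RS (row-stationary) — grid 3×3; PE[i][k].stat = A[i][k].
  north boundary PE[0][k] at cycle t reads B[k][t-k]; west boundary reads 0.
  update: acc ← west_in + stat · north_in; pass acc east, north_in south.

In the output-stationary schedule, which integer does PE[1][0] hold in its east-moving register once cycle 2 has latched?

OS 3×2: PE[1][0] cycle-by-cycle (with neighbour feeds):
  0: (0,0).acc=3  regs=<3,1>
  0: (1,0).acc=0  regs=<0,0>
  1: (0,0).acc=12  regs=<3,3>
  1: (1,0).acc=4  regs=<4,1>
  2: (0,0).acc=40  regs=<4,7>
  2: (1,0).acc=13  regs=<3,3>

register = 3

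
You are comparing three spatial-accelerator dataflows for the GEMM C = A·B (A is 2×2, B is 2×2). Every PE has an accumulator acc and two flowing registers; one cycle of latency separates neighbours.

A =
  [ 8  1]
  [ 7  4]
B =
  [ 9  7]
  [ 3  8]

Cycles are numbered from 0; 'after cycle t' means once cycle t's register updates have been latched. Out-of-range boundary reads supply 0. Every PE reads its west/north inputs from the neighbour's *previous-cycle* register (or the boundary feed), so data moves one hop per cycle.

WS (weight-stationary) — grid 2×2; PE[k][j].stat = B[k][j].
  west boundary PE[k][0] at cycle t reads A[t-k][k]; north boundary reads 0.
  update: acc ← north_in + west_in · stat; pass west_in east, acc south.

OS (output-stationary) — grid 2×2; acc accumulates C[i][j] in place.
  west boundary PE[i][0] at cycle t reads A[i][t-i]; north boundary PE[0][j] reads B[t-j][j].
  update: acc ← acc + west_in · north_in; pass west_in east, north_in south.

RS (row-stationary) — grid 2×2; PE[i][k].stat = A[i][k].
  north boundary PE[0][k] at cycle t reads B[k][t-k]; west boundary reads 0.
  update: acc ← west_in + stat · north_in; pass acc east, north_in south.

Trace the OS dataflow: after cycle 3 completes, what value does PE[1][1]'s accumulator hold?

Tracing OS — 2×2 array, target PE[1][1]:
  step 0 · PE0,1: acc=0; fwd→0 fwd↓0
  step 0 · PE1,0: acc=0; fwd→0 fwd↓0
  step 0 · PE1,1: acc=0; fwd→0 fwd↓0
  step 1 · PE0,1: acc=56; fwd→8 fwd↓7
  step 1 · PE1,0: acc=63; fwd→7 fwd↓9
  step 1 · PE1,1: acc=0; fwd→0 fwd↓0
  step 2 · PE0,1: acc=64; fwd→1 fwd↓8
  step 2 · PE1,0: acc=75; fwd→4 fwd↓3
  step 2 · PE1,1: acc=49; fwd→7 fwd↓7
  step 3 · PE0,1: acc=64; fwd→0 fwd↓0
  step 3 · PE1,0: acc=75; fwd→0 fwd↓0
  step 3 · PE1,1: acc=81; fwd→4 fwd↓8

PE[1][1].acc = 81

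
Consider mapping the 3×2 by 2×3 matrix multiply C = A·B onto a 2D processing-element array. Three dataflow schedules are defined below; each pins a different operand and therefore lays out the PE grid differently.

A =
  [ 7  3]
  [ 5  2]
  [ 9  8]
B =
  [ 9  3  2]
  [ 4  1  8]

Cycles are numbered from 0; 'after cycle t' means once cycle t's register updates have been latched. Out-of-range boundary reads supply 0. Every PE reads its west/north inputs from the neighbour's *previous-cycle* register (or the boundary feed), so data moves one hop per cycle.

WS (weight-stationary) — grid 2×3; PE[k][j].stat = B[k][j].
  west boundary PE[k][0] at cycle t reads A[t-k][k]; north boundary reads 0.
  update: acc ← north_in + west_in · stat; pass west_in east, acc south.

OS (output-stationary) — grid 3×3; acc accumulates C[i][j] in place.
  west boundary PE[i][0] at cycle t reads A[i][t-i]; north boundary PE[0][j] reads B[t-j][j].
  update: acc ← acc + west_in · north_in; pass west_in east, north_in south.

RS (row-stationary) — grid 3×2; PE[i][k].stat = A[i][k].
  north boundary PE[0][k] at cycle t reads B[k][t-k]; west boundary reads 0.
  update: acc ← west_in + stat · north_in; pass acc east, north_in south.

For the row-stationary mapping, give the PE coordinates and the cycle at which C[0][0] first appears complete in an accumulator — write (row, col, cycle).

RS: C[0][0] accumulates in PE[0][1]:
  @0  [0,1]  acc 0  |  →0  ↓0
  @1  [0,1]  acc 75  |  →75  ↓4

(row, col, cycle) = (0, 1, 1)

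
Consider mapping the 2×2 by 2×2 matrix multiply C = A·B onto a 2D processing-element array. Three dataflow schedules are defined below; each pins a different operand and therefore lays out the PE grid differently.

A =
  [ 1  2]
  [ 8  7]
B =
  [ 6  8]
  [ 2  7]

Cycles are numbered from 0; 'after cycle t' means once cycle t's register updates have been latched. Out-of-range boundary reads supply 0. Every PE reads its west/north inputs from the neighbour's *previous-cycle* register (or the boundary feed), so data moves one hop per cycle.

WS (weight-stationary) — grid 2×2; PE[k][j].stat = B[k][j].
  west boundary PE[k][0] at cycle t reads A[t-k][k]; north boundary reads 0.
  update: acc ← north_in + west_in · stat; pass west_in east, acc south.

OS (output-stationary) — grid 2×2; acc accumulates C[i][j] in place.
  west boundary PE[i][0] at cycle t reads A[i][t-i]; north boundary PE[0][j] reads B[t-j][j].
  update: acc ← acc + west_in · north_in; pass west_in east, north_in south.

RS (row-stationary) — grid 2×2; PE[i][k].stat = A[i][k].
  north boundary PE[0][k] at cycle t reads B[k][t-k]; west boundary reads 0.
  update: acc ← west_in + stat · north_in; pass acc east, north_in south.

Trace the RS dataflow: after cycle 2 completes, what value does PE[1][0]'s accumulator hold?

RS on a 2×2 grid — tracing PE[1][0] and its feeders:
  @0  [0,0]  acc 6  |  →6  ↓6
  @0  [1,0]  acc 0  |  →0  ↓0
  @1  [0,0]  acc 8  |  →8  ↓8
  @1  [1,0]  acc 48  |  →48  ↓6
  @2  [0,0]  acc 0  |  →0  ↓0
  @2  [1,0]  acc 64  |  →64  ↓8

PE[1][0].acc = 64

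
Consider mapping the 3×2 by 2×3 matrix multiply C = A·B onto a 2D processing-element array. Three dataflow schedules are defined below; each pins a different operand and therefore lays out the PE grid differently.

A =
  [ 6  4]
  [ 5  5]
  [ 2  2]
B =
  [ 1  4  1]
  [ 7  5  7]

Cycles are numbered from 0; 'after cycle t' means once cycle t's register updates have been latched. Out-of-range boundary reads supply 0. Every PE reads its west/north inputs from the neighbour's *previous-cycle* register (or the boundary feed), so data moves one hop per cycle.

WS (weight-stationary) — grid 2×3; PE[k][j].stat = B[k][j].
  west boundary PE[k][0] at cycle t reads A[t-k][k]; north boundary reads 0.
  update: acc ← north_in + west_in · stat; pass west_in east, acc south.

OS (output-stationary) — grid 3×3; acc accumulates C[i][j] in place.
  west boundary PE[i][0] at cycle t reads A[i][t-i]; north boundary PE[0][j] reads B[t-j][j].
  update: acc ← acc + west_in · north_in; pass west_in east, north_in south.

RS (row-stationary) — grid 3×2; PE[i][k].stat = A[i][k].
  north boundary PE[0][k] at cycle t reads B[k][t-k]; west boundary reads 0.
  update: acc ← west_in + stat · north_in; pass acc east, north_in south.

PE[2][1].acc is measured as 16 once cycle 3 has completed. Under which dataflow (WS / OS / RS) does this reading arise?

dataflow = RS

WS (2×3): PE[2][1] does not exist.
Under OS (3×3), PE[2][1]:
  c0 r2c1: 0 / 0 / 0
  c1 r2c1: 0 / 0 / 0
  c2 r2c1: 0 / 0 / 0
  c3 r2c1: 8 / 2 / 4
Under RS (3×2), PE[2][1]:
  c0 r2c1: 0 / 0 / 0
  c1 r2c1: 0 / 0 / 0
  c2 r2c1: 0 / 0 / 0
  c3 r2c1: 16 / 16 / 7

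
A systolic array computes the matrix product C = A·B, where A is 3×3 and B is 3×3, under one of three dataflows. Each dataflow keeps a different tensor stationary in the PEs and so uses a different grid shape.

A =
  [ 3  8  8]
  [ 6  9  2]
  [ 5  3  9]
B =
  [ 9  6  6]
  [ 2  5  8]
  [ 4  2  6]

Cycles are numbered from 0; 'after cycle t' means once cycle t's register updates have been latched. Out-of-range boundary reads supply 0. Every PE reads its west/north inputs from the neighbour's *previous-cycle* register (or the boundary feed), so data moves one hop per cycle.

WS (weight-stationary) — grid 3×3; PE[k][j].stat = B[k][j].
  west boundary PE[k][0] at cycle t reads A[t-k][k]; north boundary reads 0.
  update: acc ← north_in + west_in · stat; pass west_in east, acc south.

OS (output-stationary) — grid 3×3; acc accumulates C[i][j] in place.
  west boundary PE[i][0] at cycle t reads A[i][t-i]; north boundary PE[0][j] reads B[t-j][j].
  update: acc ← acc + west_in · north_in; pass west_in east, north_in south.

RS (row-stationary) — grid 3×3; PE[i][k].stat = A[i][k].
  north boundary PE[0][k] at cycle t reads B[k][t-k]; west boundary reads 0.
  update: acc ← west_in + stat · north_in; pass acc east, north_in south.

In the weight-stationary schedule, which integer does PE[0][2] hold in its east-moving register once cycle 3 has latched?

WS 3×3: PE[0][2] cycle-by-cycle (with neighbour feeds):
  [0] (0,1) acc=0 (h:0 v:0)
  [0] (0,2) acc=0 (h:0 v:0)
  [1] (0,1) acc=18 (h:3 v:18)
  [1] (0,2) acc=0 (h:0 v:0)
  [2] (0,1) acc=36 (h:6 v:36)
  [2] (0,2) acc=18 (h:3 v:18)
  [3] (0,1) acc=30 (h:5 v:30)
  [3] (0,2) acc=36 (h:6 v:36)

register = 6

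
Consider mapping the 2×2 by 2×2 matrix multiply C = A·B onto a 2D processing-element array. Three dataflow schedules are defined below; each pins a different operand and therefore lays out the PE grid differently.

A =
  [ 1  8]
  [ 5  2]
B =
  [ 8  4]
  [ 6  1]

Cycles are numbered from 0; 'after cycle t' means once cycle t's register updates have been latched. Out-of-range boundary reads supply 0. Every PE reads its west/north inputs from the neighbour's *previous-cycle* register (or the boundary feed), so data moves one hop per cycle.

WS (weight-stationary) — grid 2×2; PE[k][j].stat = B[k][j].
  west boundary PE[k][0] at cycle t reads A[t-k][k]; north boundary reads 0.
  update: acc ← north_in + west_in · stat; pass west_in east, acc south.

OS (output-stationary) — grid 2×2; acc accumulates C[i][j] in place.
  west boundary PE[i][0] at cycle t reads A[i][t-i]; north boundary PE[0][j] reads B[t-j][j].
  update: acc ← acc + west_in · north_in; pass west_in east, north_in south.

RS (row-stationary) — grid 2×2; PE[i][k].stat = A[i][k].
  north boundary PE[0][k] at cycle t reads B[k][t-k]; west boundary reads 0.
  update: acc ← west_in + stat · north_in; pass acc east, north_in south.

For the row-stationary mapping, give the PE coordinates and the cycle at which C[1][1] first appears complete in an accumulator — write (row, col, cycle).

(row, col, cycle) = (1, 1, 3)

RS — PE[1][1] is where C[1][1] collects:
  0: (1,1).acc=0  regs=<0,0>
  1: (1,1).acc=0  regs=<0,0>
  2: (1,1).acc=52  regs=<52,6>
  3: (1,1).acc=22  regs=<22,1>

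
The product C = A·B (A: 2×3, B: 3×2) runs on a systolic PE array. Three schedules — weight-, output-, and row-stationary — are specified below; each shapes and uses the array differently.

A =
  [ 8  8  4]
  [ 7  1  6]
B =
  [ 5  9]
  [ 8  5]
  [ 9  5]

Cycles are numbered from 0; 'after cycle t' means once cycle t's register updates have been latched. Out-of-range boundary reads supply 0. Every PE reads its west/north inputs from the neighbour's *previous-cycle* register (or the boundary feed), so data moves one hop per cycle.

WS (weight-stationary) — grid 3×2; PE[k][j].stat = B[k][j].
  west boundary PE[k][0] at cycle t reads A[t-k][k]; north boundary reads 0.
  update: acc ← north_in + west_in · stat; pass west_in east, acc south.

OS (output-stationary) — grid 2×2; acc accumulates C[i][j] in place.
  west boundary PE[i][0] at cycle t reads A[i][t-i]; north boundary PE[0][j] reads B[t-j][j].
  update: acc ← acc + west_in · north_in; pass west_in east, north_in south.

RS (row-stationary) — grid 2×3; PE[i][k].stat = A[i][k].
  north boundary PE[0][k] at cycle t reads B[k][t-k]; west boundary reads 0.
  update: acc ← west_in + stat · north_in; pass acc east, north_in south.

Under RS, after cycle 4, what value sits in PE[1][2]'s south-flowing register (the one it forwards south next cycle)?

Tracing RS — 2×3 array, target PE[1][2]:
  @0  [0,2]  acc 0  |  →0  ↓0
  @0  [1,1]  acc 0  |  →0  ↓0
  @0  [1,2]  acc 0  |  →0  ↓0
  @1  [0,2]  acc 0  |  →0  ↓0
  @1  [1,1]  acc 0  |  →0  ↓0
  @1  [1,2]  acc 0  |  →0  ↓0
  @2  [0,2]  acc 140  |  →140  ↓9
  @2  [1,1]  acc 43  |  →43  ↓8
  @2  [1,2]  acc 0  |  →0  ↓0
  @3  [0,2]  acc 132  |  →132  ↓5
  @3  [1,1]  acc 68  |  →68  ↓5
  @3  [1,2]  acc 97  |  →97  ↓9
  @4  [0,2]  acc 0  |  →0  ↓0
  @4  [1,1]  acc 0  |  →0  ↓0
  @4  [1,2]  acc 98  |  →98  ↓5

register = 5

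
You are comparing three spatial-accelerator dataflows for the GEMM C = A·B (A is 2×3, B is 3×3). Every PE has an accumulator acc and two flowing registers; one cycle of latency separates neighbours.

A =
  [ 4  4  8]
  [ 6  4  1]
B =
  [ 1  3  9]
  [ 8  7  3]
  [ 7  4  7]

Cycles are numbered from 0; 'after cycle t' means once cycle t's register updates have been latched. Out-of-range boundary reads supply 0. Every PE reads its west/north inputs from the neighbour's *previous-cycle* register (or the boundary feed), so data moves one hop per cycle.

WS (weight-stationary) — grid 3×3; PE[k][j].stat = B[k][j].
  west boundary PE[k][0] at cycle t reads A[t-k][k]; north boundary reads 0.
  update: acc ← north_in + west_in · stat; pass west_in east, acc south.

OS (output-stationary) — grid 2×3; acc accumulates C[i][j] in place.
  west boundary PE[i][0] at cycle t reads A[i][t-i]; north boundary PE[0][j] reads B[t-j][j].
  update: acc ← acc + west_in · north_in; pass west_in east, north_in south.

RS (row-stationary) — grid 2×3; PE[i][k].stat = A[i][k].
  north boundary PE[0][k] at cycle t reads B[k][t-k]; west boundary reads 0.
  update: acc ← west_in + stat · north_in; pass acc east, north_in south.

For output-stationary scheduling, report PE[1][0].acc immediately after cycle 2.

PE[1][0].acc = 38

OS on a 2×3 grid — tracing PE[1][0] and its feeders:
  cycle 0: PE[0][0] → acc 4, east 4, south 1
  cycle 0: PE[1][0] → acc 0, east 0, south 0
  cycle 1: PE[0][0] → acc 36, east 4, south 8
  cycle 1: PE[1][0] → acc 6, east 6, south 1
  cycle 2: PE[0][0] → acc 92, east 8, south 7
  cycle 2: PE[1][0] → acc 38, east 4, south 8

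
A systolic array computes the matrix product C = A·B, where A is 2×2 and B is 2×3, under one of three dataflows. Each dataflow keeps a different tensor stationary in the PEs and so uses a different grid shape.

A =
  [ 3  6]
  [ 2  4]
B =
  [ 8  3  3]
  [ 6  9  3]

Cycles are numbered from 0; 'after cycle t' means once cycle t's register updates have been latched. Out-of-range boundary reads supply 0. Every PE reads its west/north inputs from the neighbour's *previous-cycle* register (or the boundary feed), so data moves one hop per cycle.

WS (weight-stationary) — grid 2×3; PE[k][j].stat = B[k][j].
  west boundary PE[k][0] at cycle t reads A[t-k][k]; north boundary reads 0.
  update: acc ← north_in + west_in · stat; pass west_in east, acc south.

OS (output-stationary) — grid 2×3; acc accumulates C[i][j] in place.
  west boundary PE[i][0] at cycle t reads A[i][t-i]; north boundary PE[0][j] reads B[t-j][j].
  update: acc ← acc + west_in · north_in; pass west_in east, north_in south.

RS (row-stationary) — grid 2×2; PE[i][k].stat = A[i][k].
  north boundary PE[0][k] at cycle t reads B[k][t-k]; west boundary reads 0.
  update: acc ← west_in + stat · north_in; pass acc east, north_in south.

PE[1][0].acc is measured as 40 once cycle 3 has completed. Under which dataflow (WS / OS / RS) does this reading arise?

dataflow = OS

WS [2×3] PE[1][0] across cycles:
  t=0 PE[1][0]: acc=0 h=0 v=0
  t=1 PE[1][0]: acc=60 h=6 v=60
  t=2 PE[1][0]: acc=40 h=4 v=40
  t=3 PE[1][0]: acc=0 h=0 v=0
OS [2×3] PE[1][0] across cycles:
  t=0 PE[1][0]: acc=0 h=0 v=0
  t=1 PE[1][0]: acc=16 h=2 v=8
  t=2 PE[1][0]: acc=40 h=4 v=6
  t=3 PE[1][0]: acc=40 h=0 v=0
RS [2×2] PE[1][0] across cycles:
  t=0 PE[1][0]: acc=0 h=0 v=0
  t=1 PE[1][0]: acc=16 h=16 v=8
  t=2 PE[1][0]: acc=6 h=6 v=3
  t=3 PE[1][0]: acc=6 h=6 v=3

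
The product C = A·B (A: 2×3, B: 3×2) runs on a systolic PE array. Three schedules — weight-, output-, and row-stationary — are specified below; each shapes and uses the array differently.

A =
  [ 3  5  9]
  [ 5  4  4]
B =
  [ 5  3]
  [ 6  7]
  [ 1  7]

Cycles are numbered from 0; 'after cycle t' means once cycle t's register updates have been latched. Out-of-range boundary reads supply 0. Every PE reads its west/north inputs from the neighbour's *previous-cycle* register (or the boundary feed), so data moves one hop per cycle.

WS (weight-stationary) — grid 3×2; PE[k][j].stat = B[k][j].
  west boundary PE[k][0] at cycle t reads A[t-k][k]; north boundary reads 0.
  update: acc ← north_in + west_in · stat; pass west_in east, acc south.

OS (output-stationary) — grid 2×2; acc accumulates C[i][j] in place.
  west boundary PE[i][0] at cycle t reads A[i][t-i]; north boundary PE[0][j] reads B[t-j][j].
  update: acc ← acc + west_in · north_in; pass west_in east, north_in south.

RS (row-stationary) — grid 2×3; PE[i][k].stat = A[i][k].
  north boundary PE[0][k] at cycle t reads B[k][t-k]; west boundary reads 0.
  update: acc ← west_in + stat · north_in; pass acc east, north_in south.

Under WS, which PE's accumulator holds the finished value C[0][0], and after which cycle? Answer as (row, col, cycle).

(row, col, cycle) = (2, 0, 2)

Under WS, C[0][0] lands at PE[2][0]:
  cycle 0: PE[2][0] → acc 0, east 0, south 0
  cycle 1: PE[2][0] → acc 0, east 0, south 0
  cycle 2: PE[2][0] → acc 54, east 9, south 54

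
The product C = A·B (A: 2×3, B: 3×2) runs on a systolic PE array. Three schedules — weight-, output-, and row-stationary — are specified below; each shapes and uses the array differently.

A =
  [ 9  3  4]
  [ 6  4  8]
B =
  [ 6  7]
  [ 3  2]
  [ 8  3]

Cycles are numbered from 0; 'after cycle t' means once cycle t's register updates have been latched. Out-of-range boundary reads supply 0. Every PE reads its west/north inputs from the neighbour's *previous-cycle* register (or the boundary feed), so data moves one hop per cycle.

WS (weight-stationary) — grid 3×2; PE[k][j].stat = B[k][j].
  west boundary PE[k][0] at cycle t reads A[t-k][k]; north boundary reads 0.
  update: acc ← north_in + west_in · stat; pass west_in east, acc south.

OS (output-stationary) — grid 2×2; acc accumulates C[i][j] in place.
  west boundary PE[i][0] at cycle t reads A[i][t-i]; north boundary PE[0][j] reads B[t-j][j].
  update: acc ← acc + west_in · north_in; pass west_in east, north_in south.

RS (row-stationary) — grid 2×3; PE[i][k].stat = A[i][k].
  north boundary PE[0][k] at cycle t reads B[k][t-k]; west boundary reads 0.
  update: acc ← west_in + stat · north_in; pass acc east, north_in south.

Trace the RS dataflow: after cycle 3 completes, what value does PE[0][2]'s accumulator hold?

RS 2×3: PE[0][2] cycle-by-cycle (with neighbour feeds):
  @0  [0,1]  acc 0  |  →0  ↓0
  @0  [0,2]  acc 0  |  →0  ↓0
  @1  [0,1]  acc 63  |  →63  ↓3
  @1  [0,2]  acc 0  |  →0  ↓0
  @2  [0,1]  acc 69  |  →69  ↓2
  @2  [0,2]  acc 95  |  →95  ↓8
  @3  [0,1]  acc 0  |  →0  ↓0
  @3  [0,2]  acc 81  |  →81  ↓3

PE[0][2].acc = 81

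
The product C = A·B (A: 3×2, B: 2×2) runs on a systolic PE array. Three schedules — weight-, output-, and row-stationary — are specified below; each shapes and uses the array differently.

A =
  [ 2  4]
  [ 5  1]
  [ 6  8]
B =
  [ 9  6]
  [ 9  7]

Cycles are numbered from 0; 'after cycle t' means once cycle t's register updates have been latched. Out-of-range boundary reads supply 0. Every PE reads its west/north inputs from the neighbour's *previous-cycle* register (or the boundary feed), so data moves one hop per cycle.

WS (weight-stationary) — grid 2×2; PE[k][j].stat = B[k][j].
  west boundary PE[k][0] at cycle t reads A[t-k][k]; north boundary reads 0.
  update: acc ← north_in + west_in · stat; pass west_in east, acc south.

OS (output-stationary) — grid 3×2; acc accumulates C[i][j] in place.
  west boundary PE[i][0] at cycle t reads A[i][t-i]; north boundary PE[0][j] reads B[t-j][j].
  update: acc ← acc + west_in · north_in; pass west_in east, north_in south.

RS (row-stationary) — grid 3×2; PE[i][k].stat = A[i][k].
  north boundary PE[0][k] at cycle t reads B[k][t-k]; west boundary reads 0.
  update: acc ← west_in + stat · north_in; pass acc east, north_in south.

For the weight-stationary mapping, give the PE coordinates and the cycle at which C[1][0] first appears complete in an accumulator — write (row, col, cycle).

(row, col, cycle) = (1, 0, 2)

Under WS, C[1][0] lands at PE[1][0]:
  step 0 · PE1,0: acc=0; fwd→0 fwd↓0
  step 1 · PE1,0: acc=54; fwd→4 fwd↓54
  step 2 · PE1,0: acc=54; fwd→1 fwd↓54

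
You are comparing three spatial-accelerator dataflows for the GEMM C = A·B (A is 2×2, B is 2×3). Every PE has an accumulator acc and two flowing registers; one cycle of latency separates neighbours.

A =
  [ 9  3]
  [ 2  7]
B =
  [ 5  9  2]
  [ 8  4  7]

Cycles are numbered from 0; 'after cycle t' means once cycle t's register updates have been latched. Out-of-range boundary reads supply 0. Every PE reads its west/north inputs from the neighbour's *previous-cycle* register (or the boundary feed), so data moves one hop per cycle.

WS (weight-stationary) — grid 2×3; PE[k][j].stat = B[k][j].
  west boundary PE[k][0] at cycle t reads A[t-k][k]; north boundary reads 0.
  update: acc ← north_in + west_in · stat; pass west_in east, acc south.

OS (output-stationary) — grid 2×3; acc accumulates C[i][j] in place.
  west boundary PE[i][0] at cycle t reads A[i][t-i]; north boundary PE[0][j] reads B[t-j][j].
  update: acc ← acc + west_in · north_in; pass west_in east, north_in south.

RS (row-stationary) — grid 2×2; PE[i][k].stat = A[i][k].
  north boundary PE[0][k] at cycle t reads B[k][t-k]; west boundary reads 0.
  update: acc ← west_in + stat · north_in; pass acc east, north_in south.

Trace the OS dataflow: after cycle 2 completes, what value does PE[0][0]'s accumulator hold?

PE[0][0].acc = 69

OS 2×3: PE[0][0] cycle-by-cycle (with neighbour feeds):
  [0] (0,0) acc=45 (h:9 v:5)
  [1] (0,0) acc=69 (h:3 v:8)
  [2] (0,0) acc=69 (h:0 v:0)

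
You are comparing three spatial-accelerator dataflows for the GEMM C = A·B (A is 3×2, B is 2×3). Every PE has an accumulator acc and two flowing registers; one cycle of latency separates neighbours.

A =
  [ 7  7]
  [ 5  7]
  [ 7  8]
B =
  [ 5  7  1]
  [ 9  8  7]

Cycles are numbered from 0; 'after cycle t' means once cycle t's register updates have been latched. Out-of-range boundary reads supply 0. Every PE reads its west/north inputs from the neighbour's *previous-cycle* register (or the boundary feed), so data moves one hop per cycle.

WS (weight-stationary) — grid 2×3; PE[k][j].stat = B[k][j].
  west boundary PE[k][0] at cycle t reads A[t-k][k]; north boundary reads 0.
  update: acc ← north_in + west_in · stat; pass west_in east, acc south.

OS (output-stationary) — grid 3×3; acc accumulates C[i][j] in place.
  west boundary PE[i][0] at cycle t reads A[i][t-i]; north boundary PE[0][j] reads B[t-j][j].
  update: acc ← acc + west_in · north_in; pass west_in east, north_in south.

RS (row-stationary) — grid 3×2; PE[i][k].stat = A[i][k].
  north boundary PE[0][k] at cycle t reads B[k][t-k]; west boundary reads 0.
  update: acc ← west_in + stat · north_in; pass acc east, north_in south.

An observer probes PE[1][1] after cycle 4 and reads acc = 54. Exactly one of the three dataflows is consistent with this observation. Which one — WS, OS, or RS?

WS [2×3] PE[1][1] across cycles:
  0: (1,1).acc=0  regs=<0,0>
  1: (1,1).acc=0  regs=<0,0>
  2: (1,1).acc=105  regs=<7,105>
  3: (1,1).acc=91  regs=<7,91>
  4: (1,1).acc=113  regs=<8,113>
OS [3×3] PE[1][1] across cycles:
  0: (1,1).acc=0  regs=<0,0>
  1: (1,1).acc=0  regs=<0,0>
  2: (1,1).acc=35  regs=<5,7>
  3: (1,1).acc=91  regs=<7,8>
  4: (1,1).acc=91  regs=<0,0>
RS [3×2] PE[1][1] across cycles:
  0: (1,1).acc=0  regs=<0,0>
  1: (1,1).acc=0  regs=<0,0>
  2: (1,1).acc=88  regs=<88,9>
  3: (1,1).acc=91  regs=<91,8>
  4: (1,1).acc=54  regs=<54,7>

dataflow = RS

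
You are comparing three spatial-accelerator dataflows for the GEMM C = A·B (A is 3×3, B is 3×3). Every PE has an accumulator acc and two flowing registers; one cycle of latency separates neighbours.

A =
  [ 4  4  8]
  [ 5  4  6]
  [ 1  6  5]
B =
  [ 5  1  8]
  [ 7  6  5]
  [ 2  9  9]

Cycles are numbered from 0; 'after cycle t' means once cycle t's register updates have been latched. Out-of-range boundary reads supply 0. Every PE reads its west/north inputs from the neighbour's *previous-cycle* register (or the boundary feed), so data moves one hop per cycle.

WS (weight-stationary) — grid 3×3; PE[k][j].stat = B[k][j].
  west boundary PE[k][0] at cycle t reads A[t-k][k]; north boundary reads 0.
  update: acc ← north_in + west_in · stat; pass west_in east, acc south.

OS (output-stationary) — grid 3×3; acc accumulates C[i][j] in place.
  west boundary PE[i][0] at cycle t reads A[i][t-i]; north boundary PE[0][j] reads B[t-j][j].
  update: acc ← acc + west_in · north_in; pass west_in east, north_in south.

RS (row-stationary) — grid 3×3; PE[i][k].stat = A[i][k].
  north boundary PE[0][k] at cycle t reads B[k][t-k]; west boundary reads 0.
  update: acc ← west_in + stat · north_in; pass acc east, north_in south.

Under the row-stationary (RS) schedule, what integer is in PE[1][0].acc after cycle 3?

PE[1][0].acc = 40

RS on a 3×3 grid — tracing PE[1][0] and its feeders:
  after 0 — PE[0][0] acc=20, pass-E 20, pass-S 5
  after 0 — PE[1][0] acc=0, pass-E 0, pass-S 0
  after 1 — PE[0][0] acc=4, pass-E 4, pass-S 1
  after 1 — PE[1][0] acc=25, pass-E 25, pass-S 5
  after 2 — PE[0][0] acc=32, pass-E 32, pass-S 8
  after 2 — PE[1][0] acc=5, pass-E 5, pass-S 1
  after 3 — PE[0][0] acc=0, pass-E 0, pass-S 0
  after 3 — PE[1][0] acc=40, pass-E 40, pass-S 8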